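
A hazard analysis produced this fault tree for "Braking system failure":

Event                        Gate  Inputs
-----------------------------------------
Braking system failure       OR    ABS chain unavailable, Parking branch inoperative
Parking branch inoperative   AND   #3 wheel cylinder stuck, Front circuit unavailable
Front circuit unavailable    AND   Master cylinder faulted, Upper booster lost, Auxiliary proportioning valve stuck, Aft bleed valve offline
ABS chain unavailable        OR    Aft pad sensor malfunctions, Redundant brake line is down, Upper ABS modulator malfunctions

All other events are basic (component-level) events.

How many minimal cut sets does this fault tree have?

ABS chain unavailable [OR]: union of children's cut sets → 3 cut set(s).
Front circuit unavailable [AND]: one cut set from each child combined → 1 × 1 × 1 × 1 = 1 cut set(s).
Parking branch inoperative [AND]: one cut set from each child combined → 1 × 1 = 1 cut set(s).
Braking system failure [OR]: union of children's cut sets → 4 cut set(s).
Minimal cut sets: {Aft pad sensor malfunctions}; {Redundant brake line is down}; {Upper ABS modulator malfunctions}; {#3 wheel cylinder stuck, Aft bleed valve offline, Auxiliary proportioning valve stuck, Master cylinder faulted, Upper booster lost}.

4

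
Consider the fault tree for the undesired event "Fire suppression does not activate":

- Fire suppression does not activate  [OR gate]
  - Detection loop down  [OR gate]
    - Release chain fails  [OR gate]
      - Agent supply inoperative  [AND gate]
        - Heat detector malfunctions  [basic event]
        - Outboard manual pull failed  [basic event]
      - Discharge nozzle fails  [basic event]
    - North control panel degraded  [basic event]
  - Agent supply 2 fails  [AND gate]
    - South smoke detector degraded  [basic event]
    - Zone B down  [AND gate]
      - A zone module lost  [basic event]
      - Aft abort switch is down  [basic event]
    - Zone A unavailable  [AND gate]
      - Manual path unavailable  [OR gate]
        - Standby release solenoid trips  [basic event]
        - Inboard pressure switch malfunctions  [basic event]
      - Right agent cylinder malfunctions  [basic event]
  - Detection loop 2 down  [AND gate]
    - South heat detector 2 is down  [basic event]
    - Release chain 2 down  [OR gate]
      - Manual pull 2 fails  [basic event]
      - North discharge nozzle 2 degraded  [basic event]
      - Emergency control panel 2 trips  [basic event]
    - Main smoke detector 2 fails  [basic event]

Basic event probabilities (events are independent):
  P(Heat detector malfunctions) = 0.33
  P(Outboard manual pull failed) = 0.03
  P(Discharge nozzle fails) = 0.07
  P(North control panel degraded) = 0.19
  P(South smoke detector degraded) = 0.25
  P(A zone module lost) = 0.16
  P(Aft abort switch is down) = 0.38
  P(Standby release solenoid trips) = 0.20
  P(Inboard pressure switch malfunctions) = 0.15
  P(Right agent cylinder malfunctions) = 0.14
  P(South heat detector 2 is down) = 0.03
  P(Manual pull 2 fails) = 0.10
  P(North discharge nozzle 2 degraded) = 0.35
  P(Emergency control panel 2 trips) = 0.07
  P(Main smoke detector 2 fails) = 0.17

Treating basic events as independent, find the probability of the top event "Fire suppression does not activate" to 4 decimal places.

0.2564

P(Agent supply inoperative) [AND] = 0.33 × 0.03 = 0.009900
P(Release chain fails) [OR] = 1 − (1−0.009900) × (1−0.07) = 0.079207
P(Detection loop down) [OR] = 1 − (1−0.079207) × (1−0.19) = 0.254158
P(Zone B down) [AND] = 0.16 × 0.38 = 0.060800
P(Manual path unavailable) [OR] = 1 − (1−0.20) × (1−0.15) = 0.320000
P(Zone A unavailable) [AND] = 0.320000 × 0.14 = 0.044800
P(Agent supply 2 fails) [AND] = 0.25 × 0.060800 × 0.044800 = 0.000681
P(Release chain 2 down) [OR] = 1 − (1−0.10) × (1−0.35) × (1−0.07) = 0.455950
P(Detection loop 2 down) [AND] = 0.03 × 0.455950 × 0.17 = 0.002325
P(Fire suppression does not activate) [OR] = 1 − (1−0.254158) × (1−0.000681) × (1−0.002325) = 0.256399
Rounded to 4 decimal places: P(Fire suppression does not activate) ≈ 0.2564.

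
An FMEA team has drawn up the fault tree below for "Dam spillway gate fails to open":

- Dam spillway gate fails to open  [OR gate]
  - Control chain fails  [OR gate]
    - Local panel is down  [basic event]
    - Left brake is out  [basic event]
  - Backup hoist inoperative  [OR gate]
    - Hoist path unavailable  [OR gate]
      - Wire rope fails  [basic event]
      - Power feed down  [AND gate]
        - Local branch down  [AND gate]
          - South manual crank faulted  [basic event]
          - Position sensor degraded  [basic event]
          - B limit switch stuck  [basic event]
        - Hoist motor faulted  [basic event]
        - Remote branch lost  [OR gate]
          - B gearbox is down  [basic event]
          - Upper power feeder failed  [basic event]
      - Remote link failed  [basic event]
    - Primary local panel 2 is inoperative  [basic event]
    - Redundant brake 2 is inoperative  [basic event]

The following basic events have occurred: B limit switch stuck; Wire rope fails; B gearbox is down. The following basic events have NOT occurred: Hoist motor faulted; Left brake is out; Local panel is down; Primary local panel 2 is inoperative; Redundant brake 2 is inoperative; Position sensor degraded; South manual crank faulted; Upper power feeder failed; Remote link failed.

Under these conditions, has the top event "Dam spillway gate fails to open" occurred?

Control chain fails [OR]: Local panel is down=not, Left brake is out=not → no input occurs → does not occur.
Local branch down [AND]: South manual crank faulted=not, Position sensor degraded=not, B limit switch stuck=occurs → not all inputs occur → does not occur.
Remote branch lost [OR]: B gearbox is down=occurs, Upper power feeder failed=not → at least one input occurs → occurs.
Power feed down [AND]: Local branch down=not, Hoist motor faulted=not, Remote branch lost=occurs → not all inputs occur → does not occur.
Hoist path unavailable [OR]: Wire rope fails=occurs, Power feed down=not, Remote link failed=not → at least one input occurs → occurs.
Backup hoist inoperative [OR]: Hoist path unavailable=occurs, Primary local panel 2 is inoperative=not, Redundant brake 2 is inoperative=not → at least one input occurs → occurs.
Dam spillway gate fails to open [OR]: Control chain fails=not, Backup hoist inoperative=occurs → at least one input occurs → occurs.

Yes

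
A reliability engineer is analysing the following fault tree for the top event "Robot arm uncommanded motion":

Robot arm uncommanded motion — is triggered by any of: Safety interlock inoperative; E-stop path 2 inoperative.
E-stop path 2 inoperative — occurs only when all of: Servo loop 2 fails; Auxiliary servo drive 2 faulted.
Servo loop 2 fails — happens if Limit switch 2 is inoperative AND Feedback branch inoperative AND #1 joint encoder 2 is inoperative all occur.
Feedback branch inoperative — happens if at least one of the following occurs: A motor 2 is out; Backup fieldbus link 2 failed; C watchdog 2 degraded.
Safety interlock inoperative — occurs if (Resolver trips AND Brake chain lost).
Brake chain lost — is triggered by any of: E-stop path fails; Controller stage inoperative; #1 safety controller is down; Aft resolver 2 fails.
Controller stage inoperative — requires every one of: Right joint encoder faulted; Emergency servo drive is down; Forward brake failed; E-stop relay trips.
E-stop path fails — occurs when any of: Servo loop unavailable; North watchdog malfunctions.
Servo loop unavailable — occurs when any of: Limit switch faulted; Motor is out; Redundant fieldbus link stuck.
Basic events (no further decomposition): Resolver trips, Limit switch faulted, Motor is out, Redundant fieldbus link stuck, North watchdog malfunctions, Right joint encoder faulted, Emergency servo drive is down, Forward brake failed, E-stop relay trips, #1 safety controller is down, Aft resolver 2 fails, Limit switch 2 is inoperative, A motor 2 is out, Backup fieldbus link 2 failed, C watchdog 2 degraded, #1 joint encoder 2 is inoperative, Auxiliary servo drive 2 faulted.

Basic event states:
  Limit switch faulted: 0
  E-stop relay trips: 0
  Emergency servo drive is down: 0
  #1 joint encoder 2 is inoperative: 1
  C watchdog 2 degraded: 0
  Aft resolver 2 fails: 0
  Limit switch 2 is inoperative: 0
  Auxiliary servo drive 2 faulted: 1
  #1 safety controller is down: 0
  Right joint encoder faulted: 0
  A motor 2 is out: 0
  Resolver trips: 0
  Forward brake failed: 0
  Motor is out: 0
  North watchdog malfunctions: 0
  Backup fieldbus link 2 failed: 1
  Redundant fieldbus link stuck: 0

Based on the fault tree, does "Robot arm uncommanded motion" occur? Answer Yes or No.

No

Servo loop unavailable [OR]: Limit switch faulted=not, Motor is out=not, Redundant fieldbus link stuck=not → no input occurs → does not occur.
E-stop path fails [OR]: Servo loop unavailable=not, North watchdog malfunctions=not → no input occurs → does not occur.
Controller stage inoperative [AND]: Right joint encoder faulted=not, Emergency servo drive is down=not, Forward brake failed=not, E-stop relay trips=not → not all inputs occur → does not occur.
Brake chain lost [OR]: E-stop path fails=not, Controller stage inoperative=not, #1 safety controller is down=not, Aft resolver 2 fails=not → no input occurs → does not occur.
Safety interlock inoperative [AND]: Resolver trips=not, Brake chain lost=not → not all inputs occur → does not occur.
Feedback branch inoperative [OR]: A motor 2 is out=not, Backup fieldbus link 2 failed=occurs, C watchdog 2 degraded=not → at least one input occurs → occurs.
Servo loop 2 fails [AND]: Limit switch 2 is inoperative=not, Feedback branch inoperative=occurs, #1 joint encoder 2 is inoperative=occurs → not all inputs occur → does not occur.
E-stop path 2 inoperative [AND]: Servo loop 2 fails=not, Auxiliary servo drive 2 faulted=occurs → not all inputs occur → does not occur.
Robot arm uncommanded motion [OR]: Safety interlock inoperative=not, E-stop path 2 inoperative=not → no input occurs → does not occur.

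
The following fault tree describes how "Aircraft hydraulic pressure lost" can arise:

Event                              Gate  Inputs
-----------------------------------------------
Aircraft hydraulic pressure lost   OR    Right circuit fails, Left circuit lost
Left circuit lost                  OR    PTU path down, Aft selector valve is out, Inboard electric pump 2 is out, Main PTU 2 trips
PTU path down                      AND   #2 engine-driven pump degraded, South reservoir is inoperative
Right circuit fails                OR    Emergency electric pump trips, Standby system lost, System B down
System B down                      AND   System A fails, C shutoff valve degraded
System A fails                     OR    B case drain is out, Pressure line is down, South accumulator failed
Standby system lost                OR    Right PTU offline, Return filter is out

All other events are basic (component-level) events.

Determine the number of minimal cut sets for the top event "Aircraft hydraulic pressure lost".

Standby system lost [OR]: union of children's cut sets → 2 cut set(s).
System A fails [OR]: union of children's cut sets → 3 cut set(s).
System B down [AND]: one cut set from each child combined → 3 × 1 = 3 cut set(s).
Right circuit fails [OR]: union of children's cut sets → 6 cut set(s).
PTU path down [AND]: one cut set from each child combined → 1 × 1 = 1 cut set(s).
Left circuit lost [OR]: union of children's cut sets → 4 cut set(s).
Aircraft hydraulic pressure lost [OR]: union of children's cut sets → 10 cut set(s).
Minimal cut sets: {Emergency electric pump trips}; {Right PTU offline}; {Return filter is out}; {B case drain is out, C shutoff valve degraded}; {C shutoff valve degraded, Pressure line is down}; {C shutoff valve degraded, South accumulator failed}; {#2 engine-driven pump degraded, South reservoir is inoperative}; {Aft selector valve is out}; {Inboard electric pump 2 is out}; {Main PTU 2 trips}.

10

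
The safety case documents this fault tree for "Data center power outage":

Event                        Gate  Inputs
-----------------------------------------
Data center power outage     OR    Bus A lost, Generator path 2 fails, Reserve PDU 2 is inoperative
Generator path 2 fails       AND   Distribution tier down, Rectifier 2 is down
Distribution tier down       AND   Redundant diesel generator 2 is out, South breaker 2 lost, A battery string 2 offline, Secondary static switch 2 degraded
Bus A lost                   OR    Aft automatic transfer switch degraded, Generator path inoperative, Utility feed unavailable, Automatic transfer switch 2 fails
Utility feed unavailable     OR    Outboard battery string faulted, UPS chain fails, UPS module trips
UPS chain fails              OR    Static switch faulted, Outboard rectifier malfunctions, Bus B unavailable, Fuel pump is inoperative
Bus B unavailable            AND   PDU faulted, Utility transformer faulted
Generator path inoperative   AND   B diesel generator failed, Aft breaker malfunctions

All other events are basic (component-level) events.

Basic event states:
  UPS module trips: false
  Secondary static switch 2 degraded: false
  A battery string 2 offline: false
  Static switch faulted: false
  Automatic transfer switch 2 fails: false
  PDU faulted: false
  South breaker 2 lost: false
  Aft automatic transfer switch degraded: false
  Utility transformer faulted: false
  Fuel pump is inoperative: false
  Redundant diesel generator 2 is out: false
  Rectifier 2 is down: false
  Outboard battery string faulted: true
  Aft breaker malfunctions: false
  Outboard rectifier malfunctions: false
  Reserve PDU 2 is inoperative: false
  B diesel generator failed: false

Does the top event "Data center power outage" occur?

Generator path inoperative [AND]: B diesel generator failed=not, Aft breaker malfunctions=not → not all inputs occur → does not occur.
Bus B unavailable [AND]: PDU faulted=not, Utility transformer faulted=not → not all inputs occur → does not occur.
UPS chain fails [OR]: Static switch faulted=not, Outboard rectifier malfunctions=not, Bus B unavailable=not, Fuel pump is inoperative=not → no input occurs → does not occur.
Utility feed unavailable [OR]: Outboard battery string faulted=occurs, UPS chain fails=not, UPS module trips=not → at least one input occurs → occurs.
Bus A lost [OR]: Aft automatic transfer switch degraded=not, Generator path inoperative=not, Utility feed unavailable=occurs, Automatic transfer switch 2 fails=not → at least one input occurs → occurs.
Distribution tier down [AND]: Redundant diesel generator 2 is out=not, South breaker 2 lost=not, A battery string 2 offline=not, Secondary static switch 2 degraded=not → not all inputs occur → does not occur.
Generator path 2 fails [AND]: Distribution tier down=not, Rectifier 2 is down=not → not all inputs occur → does not occur.
Data center power outage [OR]: Bus A lost=occurs, Generator path 2 fails=not, Reserve PDU 2 is inoperative=not → at least one input occurs → occurs.

Yes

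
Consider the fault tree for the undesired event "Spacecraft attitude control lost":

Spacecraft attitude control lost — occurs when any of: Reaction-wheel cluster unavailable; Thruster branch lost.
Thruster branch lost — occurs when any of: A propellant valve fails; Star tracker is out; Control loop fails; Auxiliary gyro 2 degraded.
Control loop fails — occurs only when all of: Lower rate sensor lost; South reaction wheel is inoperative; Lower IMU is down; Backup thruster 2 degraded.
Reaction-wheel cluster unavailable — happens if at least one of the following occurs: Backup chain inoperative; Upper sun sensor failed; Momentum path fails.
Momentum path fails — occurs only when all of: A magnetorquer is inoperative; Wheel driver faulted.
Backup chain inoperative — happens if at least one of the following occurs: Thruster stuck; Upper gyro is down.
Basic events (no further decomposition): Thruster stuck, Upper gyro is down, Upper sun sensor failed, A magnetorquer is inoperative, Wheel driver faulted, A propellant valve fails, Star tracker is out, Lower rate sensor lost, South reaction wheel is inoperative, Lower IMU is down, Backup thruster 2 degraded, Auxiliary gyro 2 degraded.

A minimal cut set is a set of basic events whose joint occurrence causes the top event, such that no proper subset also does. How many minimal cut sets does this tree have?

Backup chain inoperative [OR]: union of children's cut sets → 2 cut set(s).
Momentum path fails [AND]: one cut set from each child combined → 1 × 1 = 1 cut set(s).
Reaction-wheel cluster unavailable [OR]: union of children's cut sets → 4 cut set(s).
Control loop fails [AND]: one cut set from each child combined → 1 × 1 × 1 × 1 = 1 cut set(s).
Thruster branch lost [OR]: union of children's cut sets → 4 cut set(s).
Spacecraft attitude control lost [OR]: union of children's cut sets → 8 cut set(s).
Minimal cut sets: {Thruster stuck}; {Upper gyro is down}; {Upper sun sensor failed}; {A magnetorquer is inoperative, Wheel driver faulted}; {A propellant valve fails}; {Star tracker is out}; {Backup thruster 2 degraded, Lower IMU is down, Lower rate sensor lost, South reaction wheel is inoperative}; {Auxiliary gyro 2 degraded}.

8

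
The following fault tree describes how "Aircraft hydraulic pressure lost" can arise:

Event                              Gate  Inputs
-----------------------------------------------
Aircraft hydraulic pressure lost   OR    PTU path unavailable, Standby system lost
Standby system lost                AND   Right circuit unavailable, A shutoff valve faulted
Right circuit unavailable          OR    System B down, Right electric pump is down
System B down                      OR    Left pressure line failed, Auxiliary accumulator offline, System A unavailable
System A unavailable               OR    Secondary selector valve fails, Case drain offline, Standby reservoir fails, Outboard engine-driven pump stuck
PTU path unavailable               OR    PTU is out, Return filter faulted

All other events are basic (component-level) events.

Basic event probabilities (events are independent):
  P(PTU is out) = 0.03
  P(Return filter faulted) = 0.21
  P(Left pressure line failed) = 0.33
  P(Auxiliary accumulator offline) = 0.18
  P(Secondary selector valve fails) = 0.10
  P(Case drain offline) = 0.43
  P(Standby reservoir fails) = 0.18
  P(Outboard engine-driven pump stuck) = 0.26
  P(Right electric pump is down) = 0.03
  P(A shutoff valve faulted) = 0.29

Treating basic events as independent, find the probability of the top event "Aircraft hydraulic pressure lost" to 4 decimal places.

0.4191

P(PTU path unavailable) [OR] = 1 − (1−0.03) × (1−0.21) = 0.233700
P(System A unavailable) [OR] = 1 − (1−0.10) × (1−0.43) × (1−0.18) × (1−0.26) = 0.688712
P(System B down) [OR] = 1 − (1−0.33) × (1−0.18) × (1−0.688712) = 0.828978
P(Right circuit unavailable) [OR] = 1 − (1−0.828978) × (1−0.03) = 0.834109
P(Standby system lost) [AND] = 0.834109 × 0.29 = 0.241892
P(Aircraft hydraulic pressure lost) [OR] = 1 − (1−0.233700) × (1−0.241892) = 0.419062
Rounded to 4 decimal places: P(Aircraft hydraulic pressure lost) ≈ 0.4191.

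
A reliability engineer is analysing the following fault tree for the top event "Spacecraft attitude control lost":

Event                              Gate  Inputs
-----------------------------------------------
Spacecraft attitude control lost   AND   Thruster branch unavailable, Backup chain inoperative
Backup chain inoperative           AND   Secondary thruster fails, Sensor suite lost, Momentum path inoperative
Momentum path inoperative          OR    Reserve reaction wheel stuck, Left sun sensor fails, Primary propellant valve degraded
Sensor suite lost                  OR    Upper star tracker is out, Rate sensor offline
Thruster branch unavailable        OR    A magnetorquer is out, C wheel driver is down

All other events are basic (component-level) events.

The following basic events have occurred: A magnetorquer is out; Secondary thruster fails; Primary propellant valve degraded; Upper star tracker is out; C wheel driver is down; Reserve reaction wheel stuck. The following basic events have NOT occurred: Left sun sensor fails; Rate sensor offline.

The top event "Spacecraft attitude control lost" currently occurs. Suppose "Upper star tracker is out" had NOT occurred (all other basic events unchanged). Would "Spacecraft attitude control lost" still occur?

Counterfactual: set "Upper star tracker is out" to not occurred.
Thruster branch unavailable [OR]: A magnetorquer is out=occurs, C wheel driver is down=occurs → at least one input occurs → occurs.
Sensor suite lost [OR]: Upper star tracker is out=not, Rate sensor offline=not → no input occurs → does not occur.
Momentum path inoperative [OR]: Reserve reaction wheel stuck=occurs, Left sun sensor fails=not, Primary propellant valve degraded=occurs → at least one input occurs → occurs.
Backup chain inoperative [AND]: Secondary thruster fails=occurs, Sensor suite lost=not, Momentum path inoperative=occurs → not all inputs occur → does not occur.
Spacecraft attitude control lost [AND]: Thruster branch unavailable=occurs, Backup chain inoperative=not → not all inputs occur → does not occur.

No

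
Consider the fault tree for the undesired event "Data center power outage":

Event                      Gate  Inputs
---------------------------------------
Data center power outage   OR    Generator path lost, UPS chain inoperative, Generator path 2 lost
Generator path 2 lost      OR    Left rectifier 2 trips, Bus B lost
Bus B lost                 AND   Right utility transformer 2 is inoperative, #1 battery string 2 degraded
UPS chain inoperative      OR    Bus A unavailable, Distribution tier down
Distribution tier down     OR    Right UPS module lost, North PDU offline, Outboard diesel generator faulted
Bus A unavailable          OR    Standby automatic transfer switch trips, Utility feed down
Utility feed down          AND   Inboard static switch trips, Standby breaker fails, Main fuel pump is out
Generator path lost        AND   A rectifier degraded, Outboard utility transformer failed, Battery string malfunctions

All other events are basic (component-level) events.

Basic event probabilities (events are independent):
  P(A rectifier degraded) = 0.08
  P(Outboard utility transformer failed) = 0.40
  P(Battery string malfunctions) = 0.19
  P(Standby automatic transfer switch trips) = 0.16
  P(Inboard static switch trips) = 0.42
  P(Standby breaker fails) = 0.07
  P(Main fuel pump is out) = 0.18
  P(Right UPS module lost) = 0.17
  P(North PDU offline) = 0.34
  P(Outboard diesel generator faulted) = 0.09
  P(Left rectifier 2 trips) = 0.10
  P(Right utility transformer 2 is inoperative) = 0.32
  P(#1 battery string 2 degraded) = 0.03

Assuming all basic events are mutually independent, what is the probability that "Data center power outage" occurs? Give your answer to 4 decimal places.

P(Generator path lost) [AND] = 0.08 × 0.40 × 0.19 = 0.006080
P(Utility feed down) [AND] = 0.42 × 0.07 × 0.18 = 0.005292
P(Bus A unavailable) [OR] = 1 − (1−0.16) × (1−0.005292) = 0.164445
P(Distribution tier down) [OR] = 1 − (1−0.17) × (1−0.34) × (1−0.09) = 0.501502
P(UPS chain inoperative) [OR] = 1 − (1−0.164445) × (1−0.501502) = 0.583478
P(Bus B lost) [AND] = 0.32 × 0.03 = 0.009600
P(Generator path 2 lost) [OR] = 1 − (1−0.10) × (1−0.009600) = 0.108640
P(Data center power outage) [OR] = 1 − (1−0.006080) × (1−0.583478) × (1−0.108640) = 0.630986
Rounded to 4 decimal places: P(Data center power outage) ≈ 0.6310.

0.6310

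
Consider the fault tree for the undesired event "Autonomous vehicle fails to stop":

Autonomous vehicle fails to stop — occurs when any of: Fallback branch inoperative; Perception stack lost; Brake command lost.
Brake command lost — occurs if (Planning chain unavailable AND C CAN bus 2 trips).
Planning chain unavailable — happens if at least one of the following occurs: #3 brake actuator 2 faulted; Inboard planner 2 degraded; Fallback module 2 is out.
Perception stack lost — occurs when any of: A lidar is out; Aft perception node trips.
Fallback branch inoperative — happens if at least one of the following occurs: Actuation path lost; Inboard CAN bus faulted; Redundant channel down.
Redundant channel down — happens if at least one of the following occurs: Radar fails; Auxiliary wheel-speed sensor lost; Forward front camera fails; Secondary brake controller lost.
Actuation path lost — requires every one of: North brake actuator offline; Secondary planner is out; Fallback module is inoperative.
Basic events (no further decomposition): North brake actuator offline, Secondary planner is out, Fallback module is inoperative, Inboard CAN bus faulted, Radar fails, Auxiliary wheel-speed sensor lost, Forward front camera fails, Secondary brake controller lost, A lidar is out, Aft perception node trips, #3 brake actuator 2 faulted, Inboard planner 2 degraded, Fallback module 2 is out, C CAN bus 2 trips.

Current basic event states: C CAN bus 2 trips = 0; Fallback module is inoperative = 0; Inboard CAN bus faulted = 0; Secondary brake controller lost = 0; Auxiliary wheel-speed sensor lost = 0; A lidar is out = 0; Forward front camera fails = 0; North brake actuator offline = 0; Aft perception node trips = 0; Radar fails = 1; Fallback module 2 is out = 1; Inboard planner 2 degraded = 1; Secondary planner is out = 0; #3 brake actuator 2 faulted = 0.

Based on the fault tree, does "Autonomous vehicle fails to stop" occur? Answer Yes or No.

Actuation path lost [AND]: North brake actuator offline=not, Secondary planner is out=not, Fallback module is inoperative=not → not all inputs occur → does not occur.
Redundant channel down [OR]: Radar fails=occurs, Auxiliary wheel-speed sensor lost=not, Forward front camera fails=not, Secondary brake controller lost=not → at least one input occurs → occurs.
Fallback branch inoperative [OR]: Actuation path lost=not, Inboard CAN bus faulted=not, Redundant channel down=occurs → at least one input occurs → occurs.
Perception stack lost [OR]: A lidar is out=not, Aft perception node trips=not → no input occurs → does not occur.
Planning chain unavailable [OR]: #3 brake actuator 2 faulted=not, Inboard planner 2 degraded=occurs, Fallback module 2 is out=occurs → at least one input occurs → occurs.
Brake command lost [AND]: Planning chain unavailable=occurs, C CAN bus 2 trips=not → not all inputs occur → does not occur.
Autonomous vehicle fails to stop [OR]: Fallback branch inoperative=occurs, Perception stack lost=not, Brake command lost=not → at least one input occurs → occurs.

Yes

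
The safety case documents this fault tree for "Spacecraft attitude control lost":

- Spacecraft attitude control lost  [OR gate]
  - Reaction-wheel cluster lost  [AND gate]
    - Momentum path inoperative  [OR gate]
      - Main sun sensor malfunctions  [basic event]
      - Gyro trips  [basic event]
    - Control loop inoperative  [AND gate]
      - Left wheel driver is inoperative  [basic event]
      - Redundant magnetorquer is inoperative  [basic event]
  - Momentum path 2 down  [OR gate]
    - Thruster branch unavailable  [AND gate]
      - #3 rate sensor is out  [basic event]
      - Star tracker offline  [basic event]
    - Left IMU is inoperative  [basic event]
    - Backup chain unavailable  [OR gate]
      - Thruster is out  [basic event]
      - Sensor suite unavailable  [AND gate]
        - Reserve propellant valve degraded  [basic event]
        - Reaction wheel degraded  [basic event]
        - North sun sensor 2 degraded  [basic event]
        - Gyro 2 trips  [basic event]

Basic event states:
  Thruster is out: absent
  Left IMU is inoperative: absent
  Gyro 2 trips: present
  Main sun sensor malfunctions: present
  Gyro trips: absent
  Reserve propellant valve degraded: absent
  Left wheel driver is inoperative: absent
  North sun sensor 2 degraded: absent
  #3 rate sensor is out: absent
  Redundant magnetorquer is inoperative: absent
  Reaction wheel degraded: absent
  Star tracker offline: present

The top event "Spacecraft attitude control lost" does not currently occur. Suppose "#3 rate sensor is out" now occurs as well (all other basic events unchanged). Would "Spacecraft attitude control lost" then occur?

Counterfactual: set "#3 rate sensor is out" to occurred.
Momentum path inoperative [OR]: Main sun sensor malfunctions=occurs, Gyro trips=not → at least one input occurs → occurs.
Control loop inoperative [AND]: Left wheel driver is inoperative=not, Redundant magnetorquer is inoperative=not → not all inputs occur → does not occur.
Reaction-wheel cluster lost [AND]: Momentum path inoperative=occurs, Control loop inoperative=not → not all inputs occur → does not occur.
Thruster branch unavailable [AND]: #3 rate sensor is out=occurs, Star tracker offline=occurs → all inputs occur → occurs.
Sensor suite unavailable [AND]: Reserve propellant valve degraded=not, Reaction wheel degraded=not, North sun sensor 2 degraded=not, Gyro 2 trips=occurs → not all inputs occur → does not occur.
Backup chain unavailable [OR]: Thruster is out=not, Sensor suite unavailable=not → no input occurs → does not occur.
Momentum path 2 down [OR]: Thruster branch unavailable=occurs, Left IMU is inoperative=not, Backup chain unavailable=not → at least one input occurs → occurs.
Spacecraft attitude control lost [OR]: Reaction-wheel cluster lost=not, Momentum path 2 down=occurs → at least one input occurs → occurs.

Yes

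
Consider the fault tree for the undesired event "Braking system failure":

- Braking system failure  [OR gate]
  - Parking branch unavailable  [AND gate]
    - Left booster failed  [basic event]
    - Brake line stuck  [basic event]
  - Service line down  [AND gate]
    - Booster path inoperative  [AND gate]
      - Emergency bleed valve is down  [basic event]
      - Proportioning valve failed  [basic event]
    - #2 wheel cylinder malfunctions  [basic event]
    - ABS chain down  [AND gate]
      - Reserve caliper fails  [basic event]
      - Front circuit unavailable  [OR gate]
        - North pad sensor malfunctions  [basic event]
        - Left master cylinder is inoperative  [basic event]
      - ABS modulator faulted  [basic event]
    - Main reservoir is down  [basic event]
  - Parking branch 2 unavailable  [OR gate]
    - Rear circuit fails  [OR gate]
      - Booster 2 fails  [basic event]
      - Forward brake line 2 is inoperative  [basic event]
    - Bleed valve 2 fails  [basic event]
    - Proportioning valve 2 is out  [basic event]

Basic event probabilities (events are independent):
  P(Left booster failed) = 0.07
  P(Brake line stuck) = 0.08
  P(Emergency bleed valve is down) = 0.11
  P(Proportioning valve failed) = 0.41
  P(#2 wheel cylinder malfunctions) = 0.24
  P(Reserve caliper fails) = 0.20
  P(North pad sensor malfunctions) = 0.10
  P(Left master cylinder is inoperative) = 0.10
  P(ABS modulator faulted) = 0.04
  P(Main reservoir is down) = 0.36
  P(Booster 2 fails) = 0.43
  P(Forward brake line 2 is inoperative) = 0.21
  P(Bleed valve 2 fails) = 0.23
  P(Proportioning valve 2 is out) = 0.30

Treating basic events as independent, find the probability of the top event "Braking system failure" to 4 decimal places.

P(Parking branch unavailable) [AND] = 0.07 × 0.08 = 0.005600
P(Booster path inoperative) [AND] = 0.11 × 0.41 = 0.045100
P(Front circuit unavailable) [OR] = 1 − (1−0.10) × (1−0.10) = 0.190000
P(ABS chain down) [AND] = 0.20 × 0.190000 × 0.04 = 0.001520
P(Service line down) [AND] = 0.045100 × 0.24 × 0.001520 × 0.36 = 0.000006
P(Rear circuit fails) [OR] = 1 − (1−0.43) × (1−0.21) = 0.549700
P(Parking branch 2 unavailable) [OR] = 1 − (1−0.549700) × (1−0.23) × (1−0.30) = 0.757288
P(Braking system failure) [OR] = 1 − (1−0.005600) × (1−0.000006) × (1−0.757288) = 0.758649
Rounded to 4 decimal places: P(Braking system failure) ≈ 0.7586.

0.7586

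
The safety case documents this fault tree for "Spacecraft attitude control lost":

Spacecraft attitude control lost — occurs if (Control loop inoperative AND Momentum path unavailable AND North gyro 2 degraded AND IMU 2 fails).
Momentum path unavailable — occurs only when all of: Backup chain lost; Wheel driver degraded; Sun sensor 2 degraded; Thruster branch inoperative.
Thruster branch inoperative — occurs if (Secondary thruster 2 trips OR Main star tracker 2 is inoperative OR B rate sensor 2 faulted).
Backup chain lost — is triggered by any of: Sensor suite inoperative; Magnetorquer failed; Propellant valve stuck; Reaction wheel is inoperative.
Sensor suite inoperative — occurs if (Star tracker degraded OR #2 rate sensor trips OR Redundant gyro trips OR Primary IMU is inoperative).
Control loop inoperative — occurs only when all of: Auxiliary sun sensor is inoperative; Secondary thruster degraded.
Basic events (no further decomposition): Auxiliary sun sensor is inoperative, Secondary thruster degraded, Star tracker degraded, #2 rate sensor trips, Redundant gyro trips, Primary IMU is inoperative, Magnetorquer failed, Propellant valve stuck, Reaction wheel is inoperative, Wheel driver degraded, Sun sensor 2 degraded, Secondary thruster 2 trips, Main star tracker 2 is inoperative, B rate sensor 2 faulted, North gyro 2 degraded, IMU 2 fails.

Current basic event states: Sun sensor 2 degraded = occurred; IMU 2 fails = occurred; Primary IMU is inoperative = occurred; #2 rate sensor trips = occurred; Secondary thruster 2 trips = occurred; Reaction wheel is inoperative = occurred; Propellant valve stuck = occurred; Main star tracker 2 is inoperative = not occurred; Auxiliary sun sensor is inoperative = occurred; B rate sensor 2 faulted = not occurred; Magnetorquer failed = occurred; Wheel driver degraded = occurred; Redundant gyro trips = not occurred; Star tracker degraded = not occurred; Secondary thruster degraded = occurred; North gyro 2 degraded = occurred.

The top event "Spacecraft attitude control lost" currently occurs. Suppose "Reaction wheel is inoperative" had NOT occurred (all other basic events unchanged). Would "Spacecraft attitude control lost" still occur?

Yes

Counterfactual: set "Reaction wheel is inoperative" to not occurred.
Control loop inoperative [AND]: Auxiliary sun sensor is inoperative=occurs, Secondary thruster degraded=occurs → all inputs occur → occurs.
Sensor suite inoperative [OR]: Star tracker degraded=not, #2 rate sensor trips=occurs, Redundant gyro trips=not, Primary IMU is inoperative=occurs → at least one input occurs → occurs.
Backup chain lost [OR]: Sensor suite inoperative=occurs, Magnetorquer failed=occurs, Propellant valve stuck=occurs, Reaction wheel is inoperative=not → at least one input occurs → occurs.
Thruster branch inoperative [OR]: Secondary thruster 2 trips=occurs, Main star tracker 2 is inoperative=not, B rate sensor 2 faulted=not → at least one input occurs → occurs.
Momentum path unavailable [AND]: Backup chain lost=occurs, Wheel driver degraded=occurs, Sun sensor 2 degraded=occurs, Thruster branch inoperative=occurs → all inputs occur → occurs.
Spacecraft attitude control lost [AND]: Control loop inoperative=occurs, Momentum path unavailable=occurs, North gyro 2 degraded=occurs, IMU 2 fails=occurs → all inputs occur → occurs.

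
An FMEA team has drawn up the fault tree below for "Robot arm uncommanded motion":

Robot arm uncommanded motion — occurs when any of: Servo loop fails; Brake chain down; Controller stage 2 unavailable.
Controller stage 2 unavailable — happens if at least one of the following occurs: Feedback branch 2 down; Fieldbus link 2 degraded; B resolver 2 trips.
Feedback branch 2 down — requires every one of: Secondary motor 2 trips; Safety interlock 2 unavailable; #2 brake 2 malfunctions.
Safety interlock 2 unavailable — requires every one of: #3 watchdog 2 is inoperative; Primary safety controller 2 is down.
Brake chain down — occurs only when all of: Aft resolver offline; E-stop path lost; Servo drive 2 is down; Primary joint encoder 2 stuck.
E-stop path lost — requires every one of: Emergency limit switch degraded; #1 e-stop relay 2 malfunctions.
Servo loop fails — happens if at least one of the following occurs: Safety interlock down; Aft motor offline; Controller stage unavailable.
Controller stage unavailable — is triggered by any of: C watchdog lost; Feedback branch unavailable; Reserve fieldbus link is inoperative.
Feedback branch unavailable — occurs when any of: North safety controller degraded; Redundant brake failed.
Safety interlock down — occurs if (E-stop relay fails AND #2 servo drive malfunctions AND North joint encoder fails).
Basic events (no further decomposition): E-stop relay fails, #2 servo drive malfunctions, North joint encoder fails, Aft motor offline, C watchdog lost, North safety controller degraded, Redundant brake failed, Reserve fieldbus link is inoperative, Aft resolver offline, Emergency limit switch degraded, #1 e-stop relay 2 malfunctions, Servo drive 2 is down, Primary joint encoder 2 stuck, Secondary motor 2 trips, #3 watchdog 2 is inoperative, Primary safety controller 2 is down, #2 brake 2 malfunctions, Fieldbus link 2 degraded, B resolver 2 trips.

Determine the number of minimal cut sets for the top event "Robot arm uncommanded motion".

Safety interlock down [AND]: one cut set from each child combined → 1 × 1 × 1 = 1 cut set(s).
Feedback branch unavailable [OR]: union of children's cut sets → 2 cut set(s).
Controller stage unavailable [OR]: union of children's cut sets → 4 cut set(s).
Servo loop fails [OR]: union of children's cut sets → 6 cut set(s).
E-stop path lost [AND]: one cut set from each child combined → 1 × 1 = 1 cut set(s).
Brake chain down [AND]: one cut set from each child combined → 1 × 1 × 1 × 1 = 1 cut set(s).
Safety interlock 2 unavailable [AND]: one cut set from each child combined → 1 × 1 = 1 cut set(s).
Feedback branch 2 down [AND]: one cut set from each child combined → 1 × 1 × 1 = 1 cut set(s).
Controller stage 2 unavailable [OR]: union of children's cut sets → 3 cut set(s).
Robot arm uncommanded motion [OR]: union of children's cut sets → 10 cut set(s).
Minimal cut sets: {#2 servo drive malfunctions, E-stop relay fails, North joint encoder fails}; {Aft motor offline}; {C watchdog lost}; {North safety controller degraded}; {Redundant brake failed}; {Reserve fieldbus link is inoperative}; {#1 e-stop relay 2 malfunctions, Aft resolver offline, Emergency limit switch degraded, Primary joint encoder 2 stuck, Servo drive 2 is down}; {#2 brake 2 malfunctions, #3 watchdog 2 is inoperative, Primary safety controller 2 is down, Secondary motor 2 trips}; {Fieldbus link 2 degraded}; {B resolver 2 trips}.

10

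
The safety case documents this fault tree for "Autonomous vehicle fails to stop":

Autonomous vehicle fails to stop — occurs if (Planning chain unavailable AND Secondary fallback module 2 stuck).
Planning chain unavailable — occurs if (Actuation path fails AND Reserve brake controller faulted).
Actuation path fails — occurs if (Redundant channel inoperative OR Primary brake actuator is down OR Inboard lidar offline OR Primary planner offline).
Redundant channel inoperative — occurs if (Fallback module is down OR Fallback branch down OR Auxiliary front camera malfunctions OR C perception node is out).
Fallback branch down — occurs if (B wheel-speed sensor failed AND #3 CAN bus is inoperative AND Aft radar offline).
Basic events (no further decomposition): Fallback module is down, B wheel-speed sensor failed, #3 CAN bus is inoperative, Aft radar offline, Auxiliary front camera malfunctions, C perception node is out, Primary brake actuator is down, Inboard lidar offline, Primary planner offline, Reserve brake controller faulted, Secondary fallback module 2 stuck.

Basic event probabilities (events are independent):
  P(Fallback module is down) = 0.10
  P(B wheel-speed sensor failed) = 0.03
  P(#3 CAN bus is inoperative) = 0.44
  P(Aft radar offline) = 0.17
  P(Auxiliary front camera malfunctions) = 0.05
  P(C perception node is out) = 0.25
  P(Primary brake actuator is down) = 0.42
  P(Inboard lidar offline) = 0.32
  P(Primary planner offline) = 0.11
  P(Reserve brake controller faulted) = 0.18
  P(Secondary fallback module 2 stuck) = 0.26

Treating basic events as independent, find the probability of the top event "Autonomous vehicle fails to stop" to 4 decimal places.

P(Fallback branch down) [AND] = 0.03 × 0.44 × 0.17 = 0.002244
P(Redundant channel inoperative) [OR] = 1 − (1−0.10) × (1−0.002244) × (1−0.05) × (1−0.25) = 0.360189
P(Actuation path fails) [OR] = 1 − (1−0.360189) × (1−0.42) × (1−0.32) × (1−0.11) = 0.775416
P(Planning chain unavailable) [AND] = 0.775416 × 0.18 = 0.139575
P(Autonomous vehicle fails to stop) [AND] = 0.139575 × 0.26 = 0.036290
Rounded to 4 decimal places: P(Autonomous vehicle fails to stop) ≈ 0.0363.

0.0363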